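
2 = 2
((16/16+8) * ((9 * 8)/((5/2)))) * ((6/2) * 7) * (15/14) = 5832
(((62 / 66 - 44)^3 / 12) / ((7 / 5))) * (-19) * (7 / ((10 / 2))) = 54517487759 / 431244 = 126419.12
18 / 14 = 9 / 7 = 1.29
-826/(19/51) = -42126/19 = -2217.16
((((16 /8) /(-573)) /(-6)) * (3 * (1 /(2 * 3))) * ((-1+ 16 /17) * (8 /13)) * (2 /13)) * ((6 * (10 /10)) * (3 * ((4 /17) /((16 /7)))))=-28 /9328631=-0.00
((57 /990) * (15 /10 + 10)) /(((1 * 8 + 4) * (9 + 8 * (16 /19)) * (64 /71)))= 25631 /6589440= 0.00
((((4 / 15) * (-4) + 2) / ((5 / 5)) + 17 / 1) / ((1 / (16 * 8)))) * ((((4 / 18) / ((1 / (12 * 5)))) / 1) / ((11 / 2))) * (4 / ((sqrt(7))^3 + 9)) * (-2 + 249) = -272150528 / 1441 + 1905053696 * sqrt(7) / 12969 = 199779.75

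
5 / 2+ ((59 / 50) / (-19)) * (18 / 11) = 25063 / 10450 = 2.40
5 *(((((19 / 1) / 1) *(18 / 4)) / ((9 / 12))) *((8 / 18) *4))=3040 / 3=1013.33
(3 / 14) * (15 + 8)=69 / 14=4.93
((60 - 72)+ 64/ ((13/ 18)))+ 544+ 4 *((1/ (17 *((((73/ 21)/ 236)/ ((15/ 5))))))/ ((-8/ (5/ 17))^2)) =11575528553/ 18649748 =620.68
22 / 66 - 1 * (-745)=2236 / 3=745.33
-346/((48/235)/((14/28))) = -40655/48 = -846.98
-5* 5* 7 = -175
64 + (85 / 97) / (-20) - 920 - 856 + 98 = -626249 / 388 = -1614.04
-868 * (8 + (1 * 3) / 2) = -8246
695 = 695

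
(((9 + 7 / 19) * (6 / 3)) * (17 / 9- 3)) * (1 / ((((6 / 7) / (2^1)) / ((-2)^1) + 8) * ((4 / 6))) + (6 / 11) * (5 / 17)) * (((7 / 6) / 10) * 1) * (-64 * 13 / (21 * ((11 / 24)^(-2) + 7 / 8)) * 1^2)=31264842752 / 5185462995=6.03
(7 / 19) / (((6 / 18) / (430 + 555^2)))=6477555 / 19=340923.95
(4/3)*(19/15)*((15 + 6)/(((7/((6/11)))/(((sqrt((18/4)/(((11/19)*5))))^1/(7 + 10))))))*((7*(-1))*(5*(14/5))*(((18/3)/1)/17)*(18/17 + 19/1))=-140.63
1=1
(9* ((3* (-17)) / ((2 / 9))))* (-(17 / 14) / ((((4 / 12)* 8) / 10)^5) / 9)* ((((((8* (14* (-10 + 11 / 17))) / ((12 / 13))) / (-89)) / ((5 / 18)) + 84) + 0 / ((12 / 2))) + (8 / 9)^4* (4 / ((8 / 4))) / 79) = 1353153108910625 / 50398208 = 26849230.61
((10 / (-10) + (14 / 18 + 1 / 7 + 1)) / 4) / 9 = 29 / 1134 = 0.03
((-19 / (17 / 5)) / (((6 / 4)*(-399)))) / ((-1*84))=-5 / 44982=-0.00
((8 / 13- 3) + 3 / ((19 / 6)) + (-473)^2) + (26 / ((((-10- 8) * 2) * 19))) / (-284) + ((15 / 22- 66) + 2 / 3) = 3106522169567 / 13889304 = 223662.91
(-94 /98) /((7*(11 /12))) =-564 /3773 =-0.15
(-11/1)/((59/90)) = -990/59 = -16.78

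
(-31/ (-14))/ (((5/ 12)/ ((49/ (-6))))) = -217/ 5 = -43.40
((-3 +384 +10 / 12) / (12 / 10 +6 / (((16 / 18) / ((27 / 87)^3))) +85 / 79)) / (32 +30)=2.49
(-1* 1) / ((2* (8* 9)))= -0.01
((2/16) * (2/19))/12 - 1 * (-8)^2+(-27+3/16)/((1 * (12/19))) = -388337/3648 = -106.45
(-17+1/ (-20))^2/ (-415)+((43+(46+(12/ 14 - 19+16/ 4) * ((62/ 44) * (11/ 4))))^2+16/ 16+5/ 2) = 38138544299/ 32536000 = 1172.20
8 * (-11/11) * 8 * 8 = -512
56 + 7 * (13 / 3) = 259 / 3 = 86.33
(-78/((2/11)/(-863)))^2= 137068031529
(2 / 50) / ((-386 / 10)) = -1 / 965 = -0.00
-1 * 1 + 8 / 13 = -0.38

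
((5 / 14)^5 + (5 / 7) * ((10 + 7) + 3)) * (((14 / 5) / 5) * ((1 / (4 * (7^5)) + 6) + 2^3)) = 289372611429 / 2582630848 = 112.05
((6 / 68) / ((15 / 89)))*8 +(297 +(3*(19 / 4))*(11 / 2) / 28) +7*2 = 6054479 / 19040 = 317.99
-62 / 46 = -31 / 23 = -1.35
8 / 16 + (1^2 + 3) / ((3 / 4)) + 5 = 65 / 6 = 10.83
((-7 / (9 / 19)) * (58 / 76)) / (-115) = 203 / 2070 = 0.10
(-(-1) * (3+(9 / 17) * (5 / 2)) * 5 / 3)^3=374.16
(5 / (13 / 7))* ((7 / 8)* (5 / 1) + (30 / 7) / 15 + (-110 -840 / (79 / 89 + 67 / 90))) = -2269540135 / 1359592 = -1669.28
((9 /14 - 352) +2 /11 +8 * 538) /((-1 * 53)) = -608735 /8162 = -74.58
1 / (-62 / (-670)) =10.81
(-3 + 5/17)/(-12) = 23/102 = 0.23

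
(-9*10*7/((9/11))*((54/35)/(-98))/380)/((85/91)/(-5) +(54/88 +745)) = 84942/1984818185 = 0.00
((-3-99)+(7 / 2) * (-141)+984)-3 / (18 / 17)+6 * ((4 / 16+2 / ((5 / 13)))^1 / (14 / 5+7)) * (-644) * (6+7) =-578539 / 21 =-27549.48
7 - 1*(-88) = 95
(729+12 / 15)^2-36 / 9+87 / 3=13315826 / 25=532633.04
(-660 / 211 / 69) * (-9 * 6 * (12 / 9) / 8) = 0.41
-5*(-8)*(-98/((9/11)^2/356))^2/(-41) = -712824928668160/269001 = -2649896947.10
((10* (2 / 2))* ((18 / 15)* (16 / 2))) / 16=6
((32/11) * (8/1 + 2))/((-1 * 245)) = -64/539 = -0.12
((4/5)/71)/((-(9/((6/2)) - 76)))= 4/25915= 0.00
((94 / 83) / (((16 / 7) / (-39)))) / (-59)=12831 / 39176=0.33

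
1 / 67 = 0.01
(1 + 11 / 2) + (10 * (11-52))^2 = 336213 / 2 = 168106.50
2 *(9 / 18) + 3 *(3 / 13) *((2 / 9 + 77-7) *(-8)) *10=-50547 / 13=-3888.23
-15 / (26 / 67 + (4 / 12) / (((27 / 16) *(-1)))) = -81405 / 1034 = -78.73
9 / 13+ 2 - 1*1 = 22 / 13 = 1.69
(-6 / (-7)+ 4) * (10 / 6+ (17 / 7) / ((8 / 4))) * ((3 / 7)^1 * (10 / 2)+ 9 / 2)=63767 / 686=92.95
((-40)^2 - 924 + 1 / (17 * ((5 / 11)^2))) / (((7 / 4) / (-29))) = -33340836 / 2975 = -11207.00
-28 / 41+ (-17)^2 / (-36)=-12857 / 1476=-8.71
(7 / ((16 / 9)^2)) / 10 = 567 / 2560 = 0.22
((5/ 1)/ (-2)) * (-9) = 45/ 2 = 22.50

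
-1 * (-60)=60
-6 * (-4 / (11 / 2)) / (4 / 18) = 216 / 11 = 19.64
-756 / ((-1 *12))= 63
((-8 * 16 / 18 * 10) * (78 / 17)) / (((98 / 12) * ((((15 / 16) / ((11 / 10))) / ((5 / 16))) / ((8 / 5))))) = -292864 / 12495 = -23.44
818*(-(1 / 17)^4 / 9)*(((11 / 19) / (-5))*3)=8998 / 23803485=0.00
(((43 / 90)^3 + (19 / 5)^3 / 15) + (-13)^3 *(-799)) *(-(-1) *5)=6398457666431 / 729000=8777033.84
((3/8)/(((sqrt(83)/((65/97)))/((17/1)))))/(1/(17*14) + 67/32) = 525980*sqrt(83)/21439813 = 0.22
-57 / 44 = -1.30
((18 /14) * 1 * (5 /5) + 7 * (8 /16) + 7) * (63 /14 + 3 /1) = 2475 /28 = 88.39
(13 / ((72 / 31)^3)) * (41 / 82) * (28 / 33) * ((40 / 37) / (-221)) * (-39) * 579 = 2616096665 / 53802144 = 48.62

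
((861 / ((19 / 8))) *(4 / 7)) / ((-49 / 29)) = -114144 / 931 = -122.60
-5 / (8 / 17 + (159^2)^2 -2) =-85 / 10865192311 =-0.00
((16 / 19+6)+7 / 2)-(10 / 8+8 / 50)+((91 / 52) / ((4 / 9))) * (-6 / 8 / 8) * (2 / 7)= 1073319 / 121600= 8.83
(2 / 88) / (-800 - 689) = -0.00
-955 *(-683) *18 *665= 7807612050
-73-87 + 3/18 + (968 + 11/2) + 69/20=49027/60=817.12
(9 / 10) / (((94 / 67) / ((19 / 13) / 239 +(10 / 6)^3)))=6513874 / 2190435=2.97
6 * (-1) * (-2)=12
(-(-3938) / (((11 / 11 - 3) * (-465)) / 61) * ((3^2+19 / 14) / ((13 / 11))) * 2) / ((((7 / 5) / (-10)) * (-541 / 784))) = 30651816800 / 654069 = 46863.28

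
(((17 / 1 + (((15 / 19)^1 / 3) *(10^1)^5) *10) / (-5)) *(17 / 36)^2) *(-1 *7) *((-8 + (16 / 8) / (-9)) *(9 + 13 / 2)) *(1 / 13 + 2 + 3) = -127629199313693 / 2400840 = -53160226.97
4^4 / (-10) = -128 / 5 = -25.60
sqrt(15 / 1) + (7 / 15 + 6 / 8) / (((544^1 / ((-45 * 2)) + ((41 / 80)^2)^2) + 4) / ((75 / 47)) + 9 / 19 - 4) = -639129600000 / 2502727310843 + sqrt(15) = 3.62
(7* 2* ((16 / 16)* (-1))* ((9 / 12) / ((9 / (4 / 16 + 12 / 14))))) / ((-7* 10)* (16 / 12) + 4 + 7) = 0.02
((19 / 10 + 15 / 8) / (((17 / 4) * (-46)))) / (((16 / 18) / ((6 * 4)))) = -4077 / 7820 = -0.52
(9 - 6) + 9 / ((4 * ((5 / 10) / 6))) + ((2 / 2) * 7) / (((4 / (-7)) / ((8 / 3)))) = -8 / 3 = -2.67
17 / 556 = 0.03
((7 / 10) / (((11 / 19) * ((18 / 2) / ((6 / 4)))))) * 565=15029 / 132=113.86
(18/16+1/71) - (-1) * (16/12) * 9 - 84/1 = -40249/568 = -70.86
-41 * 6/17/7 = -2.07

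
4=4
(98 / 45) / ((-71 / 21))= -686 / 1065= -0.64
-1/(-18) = 1/18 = 0.06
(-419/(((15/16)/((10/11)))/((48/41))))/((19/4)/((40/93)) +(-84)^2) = -34324480/509957877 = -0.07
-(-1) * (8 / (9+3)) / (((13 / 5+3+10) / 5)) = 25 / 117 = 0.21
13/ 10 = 1.30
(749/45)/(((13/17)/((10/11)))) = 25466/1287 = 19.79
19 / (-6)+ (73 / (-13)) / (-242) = -3.14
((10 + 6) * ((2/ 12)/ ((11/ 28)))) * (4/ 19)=896/ 627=1.43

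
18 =18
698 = 698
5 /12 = 0.42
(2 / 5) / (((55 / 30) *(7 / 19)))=228 / 385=0.59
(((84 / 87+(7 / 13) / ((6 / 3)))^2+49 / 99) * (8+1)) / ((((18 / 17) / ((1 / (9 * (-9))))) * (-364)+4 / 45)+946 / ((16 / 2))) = 12422138085 / 21416668711009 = 0.00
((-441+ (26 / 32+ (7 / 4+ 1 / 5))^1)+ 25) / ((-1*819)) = 2543 / 5040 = 0.50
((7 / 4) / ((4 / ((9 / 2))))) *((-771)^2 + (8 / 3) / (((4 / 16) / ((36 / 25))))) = 1170335.96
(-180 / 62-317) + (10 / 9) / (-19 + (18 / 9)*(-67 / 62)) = -29279789 / 91512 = -319.96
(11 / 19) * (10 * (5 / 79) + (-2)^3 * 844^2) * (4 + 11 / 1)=-74282389830 / 1501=-49488600.82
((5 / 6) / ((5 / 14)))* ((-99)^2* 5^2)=571725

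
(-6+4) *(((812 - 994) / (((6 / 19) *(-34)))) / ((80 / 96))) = -3458 / 85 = -40.68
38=38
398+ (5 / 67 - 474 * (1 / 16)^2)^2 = 401.16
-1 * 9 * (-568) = 5112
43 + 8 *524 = 4235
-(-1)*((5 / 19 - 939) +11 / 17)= -303003 / 323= -938.09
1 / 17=0.06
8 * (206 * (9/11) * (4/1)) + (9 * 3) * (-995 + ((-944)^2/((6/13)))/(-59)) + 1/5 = -49778044/55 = -905055.35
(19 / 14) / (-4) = -19 / 56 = -0.34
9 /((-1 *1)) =-9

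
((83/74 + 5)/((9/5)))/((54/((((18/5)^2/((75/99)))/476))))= 4983/2201500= 0.00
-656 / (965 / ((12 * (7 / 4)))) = -13776 / 965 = -14.28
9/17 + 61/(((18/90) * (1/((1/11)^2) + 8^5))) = 301186/559113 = 0.54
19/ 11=1.73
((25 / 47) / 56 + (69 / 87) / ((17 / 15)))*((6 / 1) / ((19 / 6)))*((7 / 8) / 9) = 920365 / 7043984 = 0.13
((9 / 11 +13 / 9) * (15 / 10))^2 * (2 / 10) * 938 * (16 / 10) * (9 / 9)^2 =94130176 / 27225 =3457.49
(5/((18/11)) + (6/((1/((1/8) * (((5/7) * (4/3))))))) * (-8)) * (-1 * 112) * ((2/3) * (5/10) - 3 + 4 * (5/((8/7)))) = 119260/27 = 4417.04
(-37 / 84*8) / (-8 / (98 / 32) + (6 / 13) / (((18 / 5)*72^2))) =34909056 / 25878283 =1.35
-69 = -69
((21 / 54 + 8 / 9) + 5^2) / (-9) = -473 / 162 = -2.92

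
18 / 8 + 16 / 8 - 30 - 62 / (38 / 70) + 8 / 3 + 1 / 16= -125155 / 912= -137.23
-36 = -36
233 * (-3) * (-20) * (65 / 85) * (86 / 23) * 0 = 0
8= 8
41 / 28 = 1.46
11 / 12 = 0.92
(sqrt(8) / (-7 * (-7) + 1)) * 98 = 98 * sqrt(2) / 25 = 5.54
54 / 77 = 0.70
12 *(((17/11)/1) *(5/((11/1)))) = 1020/121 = 8.43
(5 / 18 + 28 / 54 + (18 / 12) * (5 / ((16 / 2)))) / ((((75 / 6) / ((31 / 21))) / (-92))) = -18.84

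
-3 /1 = -3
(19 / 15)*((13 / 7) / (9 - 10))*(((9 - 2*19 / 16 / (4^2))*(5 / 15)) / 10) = -279851 / 403200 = -0.69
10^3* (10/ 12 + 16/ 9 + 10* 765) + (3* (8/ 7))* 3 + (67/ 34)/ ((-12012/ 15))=9376175395289/ 1225224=7652621.39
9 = 9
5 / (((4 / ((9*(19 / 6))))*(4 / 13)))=3705 / 32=115.78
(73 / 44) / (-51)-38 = -85345 / 2244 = -38.03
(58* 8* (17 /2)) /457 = 3944 /457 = 8.63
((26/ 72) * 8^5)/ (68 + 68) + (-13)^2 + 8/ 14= 274795/ 1071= 256.58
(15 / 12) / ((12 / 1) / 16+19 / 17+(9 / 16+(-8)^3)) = -340 / 138603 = -0.00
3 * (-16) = -48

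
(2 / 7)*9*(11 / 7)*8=1584 / 49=32.33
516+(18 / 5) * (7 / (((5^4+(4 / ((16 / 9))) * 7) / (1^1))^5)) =285340052547228659964 / 552984597959745215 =516.00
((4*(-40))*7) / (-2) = 560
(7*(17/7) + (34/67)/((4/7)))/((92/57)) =136629/12328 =11.08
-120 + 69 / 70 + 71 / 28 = -16307 / 140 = -116.48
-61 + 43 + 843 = 825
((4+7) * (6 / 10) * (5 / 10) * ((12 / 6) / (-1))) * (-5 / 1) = 33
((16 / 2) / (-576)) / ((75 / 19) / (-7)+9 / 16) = 266 / 27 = 9.85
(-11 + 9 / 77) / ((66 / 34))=-14246 / 2541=-5.61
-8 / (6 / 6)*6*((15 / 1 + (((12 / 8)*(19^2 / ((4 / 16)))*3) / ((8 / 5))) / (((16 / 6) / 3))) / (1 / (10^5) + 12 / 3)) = -3143250000 / 57143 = -55006.74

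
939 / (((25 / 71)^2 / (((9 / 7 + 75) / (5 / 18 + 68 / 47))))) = 2138424442236 / 6383125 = 335012.15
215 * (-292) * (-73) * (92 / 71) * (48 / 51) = 6746087680 / 1207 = 5589136.44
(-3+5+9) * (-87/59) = -957/59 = -16.22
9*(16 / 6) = 24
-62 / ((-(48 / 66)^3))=41261 / 256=161.18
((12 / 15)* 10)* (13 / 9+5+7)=968 / 9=107.56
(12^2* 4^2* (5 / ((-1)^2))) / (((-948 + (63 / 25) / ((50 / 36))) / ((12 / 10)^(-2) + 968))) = -3487300000 / 295683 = -11794.05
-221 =-221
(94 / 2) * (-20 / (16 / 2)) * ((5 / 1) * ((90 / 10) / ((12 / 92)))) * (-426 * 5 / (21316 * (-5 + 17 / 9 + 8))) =777103875 / 937904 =828.55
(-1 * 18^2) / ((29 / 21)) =-234.62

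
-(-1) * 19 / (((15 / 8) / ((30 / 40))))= 38 / 5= 7.60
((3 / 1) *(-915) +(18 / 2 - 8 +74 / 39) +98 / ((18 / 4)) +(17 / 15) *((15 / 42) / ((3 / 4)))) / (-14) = 1113752 / 5733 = 194.27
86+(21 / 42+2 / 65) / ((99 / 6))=61513 / 715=86.03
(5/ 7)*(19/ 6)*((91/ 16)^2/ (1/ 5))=365.84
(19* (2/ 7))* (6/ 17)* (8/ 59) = 1824/ 7021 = 0.26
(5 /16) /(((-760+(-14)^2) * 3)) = -5 /27072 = -0.00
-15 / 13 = -1.15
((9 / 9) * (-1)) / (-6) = 1 / 6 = 0.17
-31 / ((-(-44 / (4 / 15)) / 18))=-3.38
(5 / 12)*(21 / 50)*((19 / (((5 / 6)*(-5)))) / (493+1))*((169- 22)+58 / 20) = -31479 / 130000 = -0.24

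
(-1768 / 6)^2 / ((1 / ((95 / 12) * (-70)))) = -1299170600 / 27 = -48117429.63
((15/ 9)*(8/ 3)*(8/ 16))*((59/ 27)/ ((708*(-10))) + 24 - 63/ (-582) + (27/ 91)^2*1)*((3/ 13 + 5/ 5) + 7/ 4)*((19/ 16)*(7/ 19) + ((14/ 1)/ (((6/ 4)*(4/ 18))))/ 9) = 48802750372325/ 59656881024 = 818.06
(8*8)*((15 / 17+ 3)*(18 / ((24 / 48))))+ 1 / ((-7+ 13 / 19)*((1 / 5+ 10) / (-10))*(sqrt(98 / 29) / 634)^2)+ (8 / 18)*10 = 27413.25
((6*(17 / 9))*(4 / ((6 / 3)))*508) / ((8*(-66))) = -2159 / 99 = -21.81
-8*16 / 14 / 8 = -8 / 7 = -1.14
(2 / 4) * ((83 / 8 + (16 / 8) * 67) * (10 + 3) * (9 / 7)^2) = 173745 / 112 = 1551.29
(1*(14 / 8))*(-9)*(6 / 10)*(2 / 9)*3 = -63 / 10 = -6.30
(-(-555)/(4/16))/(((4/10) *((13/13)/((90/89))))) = 499500/89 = 5612.36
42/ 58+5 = 166/ 29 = 5.72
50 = 50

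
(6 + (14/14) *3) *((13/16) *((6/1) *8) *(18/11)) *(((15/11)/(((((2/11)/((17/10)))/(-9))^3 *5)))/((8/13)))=-4853792547747/32000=-151681017.12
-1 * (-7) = 7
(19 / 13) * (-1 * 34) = -646 / 13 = -49.69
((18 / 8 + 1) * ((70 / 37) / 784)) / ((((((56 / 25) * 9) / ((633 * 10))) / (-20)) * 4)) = -8571875 / 696192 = -12.31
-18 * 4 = -72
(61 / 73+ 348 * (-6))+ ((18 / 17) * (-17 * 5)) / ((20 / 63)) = -346117 / 146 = -2370.66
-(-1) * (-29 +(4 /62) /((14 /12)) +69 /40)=-236267 /8680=-27.22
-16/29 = -0.55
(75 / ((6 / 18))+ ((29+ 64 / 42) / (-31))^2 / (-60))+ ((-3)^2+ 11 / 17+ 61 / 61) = 101857823383 / 432277020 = 235.63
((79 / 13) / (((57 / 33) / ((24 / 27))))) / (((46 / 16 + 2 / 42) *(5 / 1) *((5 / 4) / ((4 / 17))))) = 6228992 / 154628175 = 0.04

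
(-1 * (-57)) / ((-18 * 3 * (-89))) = 19 / 1602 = 0.01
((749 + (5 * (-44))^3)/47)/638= -10647251/29986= -355.07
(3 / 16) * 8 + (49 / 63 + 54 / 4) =142 / 9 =15.78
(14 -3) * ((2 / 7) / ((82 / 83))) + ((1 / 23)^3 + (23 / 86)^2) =84007604609 / 25826306884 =3.25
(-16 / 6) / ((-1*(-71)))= -8 / 213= -0.04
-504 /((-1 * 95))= 504 /95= 5.31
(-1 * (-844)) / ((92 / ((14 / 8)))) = 1477 / 92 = 16.05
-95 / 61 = -1.56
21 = 21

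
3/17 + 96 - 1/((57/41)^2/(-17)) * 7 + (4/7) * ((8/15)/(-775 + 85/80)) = 3776152122658/23938258365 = 157.75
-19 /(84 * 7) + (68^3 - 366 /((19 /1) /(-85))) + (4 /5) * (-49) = 17653443403 /55860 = 316030.14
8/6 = 4/3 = 1.33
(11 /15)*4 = 44 /15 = 2.93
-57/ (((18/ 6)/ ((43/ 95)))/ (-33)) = 283.80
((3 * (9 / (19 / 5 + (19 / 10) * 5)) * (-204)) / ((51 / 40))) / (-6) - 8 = 6136 / 133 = 46.14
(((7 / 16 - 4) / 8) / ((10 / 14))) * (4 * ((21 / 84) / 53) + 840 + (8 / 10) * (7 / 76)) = -44413593 / 84800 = -523.75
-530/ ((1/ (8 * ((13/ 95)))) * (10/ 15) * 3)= -5512/ 19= -290.11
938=938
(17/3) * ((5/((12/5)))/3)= 425/108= 3.94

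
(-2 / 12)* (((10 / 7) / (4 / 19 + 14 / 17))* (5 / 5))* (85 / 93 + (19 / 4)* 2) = -3128255 / 1304604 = -2.40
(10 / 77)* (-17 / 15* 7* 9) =-102 / 11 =-9.27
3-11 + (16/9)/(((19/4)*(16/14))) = -1312/171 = -7.67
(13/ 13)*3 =3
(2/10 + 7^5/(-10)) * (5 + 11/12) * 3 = -238631/8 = -29828.88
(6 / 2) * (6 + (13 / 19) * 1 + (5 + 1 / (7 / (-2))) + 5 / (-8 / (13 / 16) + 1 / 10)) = 786138 / 24073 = 32.66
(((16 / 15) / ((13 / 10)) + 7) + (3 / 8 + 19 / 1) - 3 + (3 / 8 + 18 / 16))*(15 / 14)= 40085 / 1456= 27.53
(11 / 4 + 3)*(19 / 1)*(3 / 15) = 437 / 20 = 21.85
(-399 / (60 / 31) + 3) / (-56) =4063 / 1120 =3.63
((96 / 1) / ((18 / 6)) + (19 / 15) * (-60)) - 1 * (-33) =-11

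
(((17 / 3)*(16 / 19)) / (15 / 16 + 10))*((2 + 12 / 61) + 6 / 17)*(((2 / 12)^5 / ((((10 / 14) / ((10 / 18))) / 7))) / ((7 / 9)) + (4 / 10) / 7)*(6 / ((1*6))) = 334138144 / 5175079875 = 0.06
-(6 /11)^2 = -36 /121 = -0.30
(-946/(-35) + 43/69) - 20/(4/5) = 6404/2415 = 2.65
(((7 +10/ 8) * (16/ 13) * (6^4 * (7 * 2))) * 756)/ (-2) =-905313024/ 13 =-69639463.38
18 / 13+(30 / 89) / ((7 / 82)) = 43194 / 8099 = 5.33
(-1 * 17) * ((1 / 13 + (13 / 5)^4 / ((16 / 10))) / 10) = -6328981 / 130000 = -48.68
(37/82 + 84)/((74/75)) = 519375/6068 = 85.59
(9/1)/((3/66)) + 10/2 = 203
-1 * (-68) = 68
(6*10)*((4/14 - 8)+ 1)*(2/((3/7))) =-1880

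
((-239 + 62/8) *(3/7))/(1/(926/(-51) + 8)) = 34225/34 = 1006.62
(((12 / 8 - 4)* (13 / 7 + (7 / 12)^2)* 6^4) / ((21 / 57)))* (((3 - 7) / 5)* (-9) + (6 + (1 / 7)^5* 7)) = -60023268315 / 235298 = -255094.68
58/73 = 0.79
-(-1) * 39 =39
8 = 8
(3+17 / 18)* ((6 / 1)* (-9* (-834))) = 177642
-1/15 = -0.07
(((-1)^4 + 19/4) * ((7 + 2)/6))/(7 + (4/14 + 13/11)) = 5313/5216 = 1.02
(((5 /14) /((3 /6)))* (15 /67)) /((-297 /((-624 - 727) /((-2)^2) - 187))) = 52475 /185724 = 0.28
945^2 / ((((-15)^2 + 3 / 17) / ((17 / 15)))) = 5735205 / 1276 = 4494.67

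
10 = 10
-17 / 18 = -0.94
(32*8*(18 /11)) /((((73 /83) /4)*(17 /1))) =1529856 /13651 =112.07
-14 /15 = -0.93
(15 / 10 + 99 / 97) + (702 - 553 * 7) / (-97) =6827 / 194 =35.19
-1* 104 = -104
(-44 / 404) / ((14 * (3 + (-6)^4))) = -11 / 1836786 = -0.00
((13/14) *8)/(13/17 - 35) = -442/2037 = -0.22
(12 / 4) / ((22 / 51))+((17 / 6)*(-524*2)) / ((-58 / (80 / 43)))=8411413 / 82302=102.20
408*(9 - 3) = 2448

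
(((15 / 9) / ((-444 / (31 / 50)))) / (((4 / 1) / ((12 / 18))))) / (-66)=31 / 5274720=0.00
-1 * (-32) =32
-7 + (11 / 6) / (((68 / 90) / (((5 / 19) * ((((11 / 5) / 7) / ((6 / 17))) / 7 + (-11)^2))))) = 8906823 / 126616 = 70.35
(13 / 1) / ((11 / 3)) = 39 / 11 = 3.55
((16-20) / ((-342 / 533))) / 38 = 533 / 3249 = 0.16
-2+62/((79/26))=1454/79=18.41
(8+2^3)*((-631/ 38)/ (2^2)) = -66.42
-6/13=-0.46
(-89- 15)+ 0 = -104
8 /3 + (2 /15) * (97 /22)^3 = 375211 /26620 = 14.10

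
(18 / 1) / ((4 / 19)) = 171 / 2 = 85.50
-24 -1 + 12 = -13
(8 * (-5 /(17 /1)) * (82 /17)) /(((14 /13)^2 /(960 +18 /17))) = -323445720 /34391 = -9404.95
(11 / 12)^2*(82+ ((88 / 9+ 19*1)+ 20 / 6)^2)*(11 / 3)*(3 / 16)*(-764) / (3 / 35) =-5731642.10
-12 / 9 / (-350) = 0.00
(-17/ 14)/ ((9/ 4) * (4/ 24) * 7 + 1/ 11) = -748/ 1673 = -0.45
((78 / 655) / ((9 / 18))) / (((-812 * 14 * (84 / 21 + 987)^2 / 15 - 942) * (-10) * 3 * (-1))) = -0.00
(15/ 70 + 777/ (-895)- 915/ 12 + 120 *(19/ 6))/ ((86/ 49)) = 53169123/ 307880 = 172.69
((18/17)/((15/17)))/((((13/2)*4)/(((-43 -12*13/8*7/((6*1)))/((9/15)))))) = -263/52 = -5.06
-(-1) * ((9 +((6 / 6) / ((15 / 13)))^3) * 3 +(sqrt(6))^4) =73072 / 1125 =64.95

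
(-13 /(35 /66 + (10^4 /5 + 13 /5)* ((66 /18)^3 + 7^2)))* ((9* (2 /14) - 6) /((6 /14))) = 424710 /584640619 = 0.00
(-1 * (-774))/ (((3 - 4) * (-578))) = 387/ 289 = 1.34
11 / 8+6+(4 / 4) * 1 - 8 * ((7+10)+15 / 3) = -1341 / 8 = -167.62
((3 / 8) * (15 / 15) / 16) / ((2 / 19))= 0.22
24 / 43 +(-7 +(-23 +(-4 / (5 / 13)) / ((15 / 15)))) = -39.84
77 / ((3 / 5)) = 385 / 3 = 128.33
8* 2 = 16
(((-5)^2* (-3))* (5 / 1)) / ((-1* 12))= 125 / 4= 31.25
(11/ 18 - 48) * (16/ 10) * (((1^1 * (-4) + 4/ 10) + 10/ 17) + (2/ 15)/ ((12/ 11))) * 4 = 30168904/ 34425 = 876.37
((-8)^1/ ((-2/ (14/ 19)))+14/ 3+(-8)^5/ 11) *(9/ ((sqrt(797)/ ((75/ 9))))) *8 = -372600400 *sqrt(797)/ 166573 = -63149.20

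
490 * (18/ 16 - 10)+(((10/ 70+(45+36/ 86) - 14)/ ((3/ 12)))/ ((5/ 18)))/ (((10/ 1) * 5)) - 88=-5330903/ 1204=-4427.66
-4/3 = -1.33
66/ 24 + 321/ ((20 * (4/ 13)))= 4393/ 80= 54.91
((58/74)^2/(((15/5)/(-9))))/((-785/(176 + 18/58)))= 444831/1074665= 0.41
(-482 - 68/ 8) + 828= 675/ 2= 337.50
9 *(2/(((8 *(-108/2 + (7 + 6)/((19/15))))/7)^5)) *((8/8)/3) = -41615795893/2164231946857955328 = -0.00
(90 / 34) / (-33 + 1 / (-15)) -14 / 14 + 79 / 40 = 37731 / 42160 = 0.89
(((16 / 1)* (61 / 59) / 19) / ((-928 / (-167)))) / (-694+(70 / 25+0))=-50935 / 224702208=-0.00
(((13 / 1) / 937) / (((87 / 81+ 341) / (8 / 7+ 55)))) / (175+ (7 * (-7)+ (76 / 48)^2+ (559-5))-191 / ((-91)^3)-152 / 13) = 534599200044 / 157489965197436047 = 0.00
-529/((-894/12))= 1058/149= 7.10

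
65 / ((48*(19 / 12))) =65 / 76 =0.86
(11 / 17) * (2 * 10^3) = 22000 / 17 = 1294.12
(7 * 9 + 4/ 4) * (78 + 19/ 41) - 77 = 202731/ 41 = 4944.66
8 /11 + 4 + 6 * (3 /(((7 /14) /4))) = 1636 /11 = 148.73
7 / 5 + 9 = 52 / 5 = 10.40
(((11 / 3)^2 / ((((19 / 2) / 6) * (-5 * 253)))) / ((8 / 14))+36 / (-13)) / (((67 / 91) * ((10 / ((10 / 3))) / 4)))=-6635468 / 1317555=-5.04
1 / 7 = 0.14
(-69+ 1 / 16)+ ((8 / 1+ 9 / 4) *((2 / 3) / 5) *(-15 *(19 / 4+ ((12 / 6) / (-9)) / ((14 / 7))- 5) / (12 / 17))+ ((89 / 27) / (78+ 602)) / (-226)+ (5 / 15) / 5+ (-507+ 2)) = -935072527 / 1659744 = -563.38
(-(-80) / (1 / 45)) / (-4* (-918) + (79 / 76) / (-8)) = 2188800 / 2232497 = 0.98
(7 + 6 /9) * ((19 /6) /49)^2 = 8303 /259308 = 0.03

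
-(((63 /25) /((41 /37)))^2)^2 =-29523585140721 /1103812890625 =-26.75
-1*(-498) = 498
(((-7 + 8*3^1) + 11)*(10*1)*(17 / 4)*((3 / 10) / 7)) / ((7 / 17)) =867 / 7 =123.86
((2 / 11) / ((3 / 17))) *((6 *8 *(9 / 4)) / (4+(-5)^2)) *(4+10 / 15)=5712 / 319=17.91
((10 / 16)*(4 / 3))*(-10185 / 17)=-16975 / 34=-499.26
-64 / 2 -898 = -930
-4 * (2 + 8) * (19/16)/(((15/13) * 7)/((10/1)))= -1235/21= -58.81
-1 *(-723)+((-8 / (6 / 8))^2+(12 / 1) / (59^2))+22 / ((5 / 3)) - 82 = 120300419 / 156645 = 767.98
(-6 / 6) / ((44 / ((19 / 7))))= -19 / 308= -0.06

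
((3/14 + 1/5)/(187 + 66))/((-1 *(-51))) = 29/903210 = 0.00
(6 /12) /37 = 1 /74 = 0.01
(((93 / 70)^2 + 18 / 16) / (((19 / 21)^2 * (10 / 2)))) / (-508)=-254907 / 183388000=-0.00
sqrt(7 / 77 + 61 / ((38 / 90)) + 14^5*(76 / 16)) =sqrt(111596592910) / 209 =1598.38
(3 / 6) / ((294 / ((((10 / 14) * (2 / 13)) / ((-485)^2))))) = 1 / 1258641930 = 0.00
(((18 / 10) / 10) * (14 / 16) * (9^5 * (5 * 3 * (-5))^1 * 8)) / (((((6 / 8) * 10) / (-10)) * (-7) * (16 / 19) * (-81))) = 124659 / 8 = 15582.38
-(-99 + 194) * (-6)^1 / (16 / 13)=3705 / 8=463.12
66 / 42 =11 / 7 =1.57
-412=-412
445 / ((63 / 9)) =445 / 7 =63.57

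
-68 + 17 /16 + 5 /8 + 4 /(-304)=-20163 /304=-66.33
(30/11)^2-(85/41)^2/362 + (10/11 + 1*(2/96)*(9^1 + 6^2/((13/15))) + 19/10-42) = -1175902771429/38288204240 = -30.71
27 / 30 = 9 / 10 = 0.90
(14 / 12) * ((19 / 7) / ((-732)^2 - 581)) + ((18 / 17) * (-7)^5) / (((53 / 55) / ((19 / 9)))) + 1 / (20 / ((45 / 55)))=-12408833639179849 / 318287602380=-38986.23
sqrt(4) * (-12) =-24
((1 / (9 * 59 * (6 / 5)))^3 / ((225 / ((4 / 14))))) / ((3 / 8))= 10 / 764027747973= 0.00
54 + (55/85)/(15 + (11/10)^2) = 1489178/27557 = 54.04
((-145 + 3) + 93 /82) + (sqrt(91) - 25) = -13601 /82 + sqrt(91) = -156.33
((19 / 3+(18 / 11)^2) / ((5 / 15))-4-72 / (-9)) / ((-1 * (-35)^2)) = -751 / 29645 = -0.03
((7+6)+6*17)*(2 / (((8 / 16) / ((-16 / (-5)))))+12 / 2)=2162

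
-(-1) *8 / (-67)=-8 / 67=-0.12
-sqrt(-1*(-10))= -sqrt(10)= -3.16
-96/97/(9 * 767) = -32/223197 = -0.00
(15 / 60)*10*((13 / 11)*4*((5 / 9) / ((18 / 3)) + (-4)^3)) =-224315 / 297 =-755.27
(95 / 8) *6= 285 / 4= 71.25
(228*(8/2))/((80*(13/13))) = 11.40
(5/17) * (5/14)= 25/238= 0.11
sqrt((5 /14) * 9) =3 * sqrt(70) /14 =1.79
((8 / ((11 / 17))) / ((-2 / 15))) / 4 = -255 / 11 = -23.18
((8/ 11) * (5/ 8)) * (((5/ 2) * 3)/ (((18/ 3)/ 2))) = 25/ 22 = 1.14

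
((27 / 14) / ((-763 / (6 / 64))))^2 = 6561 / 116843646976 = 0.00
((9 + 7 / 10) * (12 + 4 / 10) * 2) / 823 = 6014 / 20575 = 0.29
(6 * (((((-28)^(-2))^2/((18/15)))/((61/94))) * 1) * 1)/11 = 235/206217088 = 0.00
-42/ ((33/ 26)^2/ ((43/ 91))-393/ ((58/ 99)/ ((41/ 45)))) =4539080/ 65684113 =0.07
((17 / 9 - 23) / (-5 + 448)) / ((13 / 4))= -760 / 51831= -0.01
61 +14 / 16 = 495 / 8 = 61.88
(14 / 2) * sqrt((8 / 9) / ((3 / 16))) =56 * sqrt(6) / 9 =15.24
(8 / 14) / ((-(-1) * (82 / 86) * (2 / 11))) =946 / 287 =3.30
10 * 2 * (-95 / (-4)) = 475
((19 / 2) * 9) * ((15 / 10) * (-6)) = -1539 / 2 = -769.50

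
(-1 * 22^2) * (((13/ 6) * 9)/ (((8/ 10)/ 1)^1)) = -23595/ 2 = -11797.50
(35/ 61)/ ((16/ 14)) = 245/ 488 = 0.50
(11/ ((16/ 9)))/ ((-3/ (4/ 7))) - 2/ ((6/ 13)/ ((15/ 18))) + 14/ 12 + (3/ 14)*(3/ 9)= -895/ 252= -3.55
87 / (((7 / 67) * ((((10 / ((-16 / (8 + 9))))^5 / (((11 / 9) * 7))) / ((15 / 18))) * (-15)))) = 350175232 / 119800434375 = 0.00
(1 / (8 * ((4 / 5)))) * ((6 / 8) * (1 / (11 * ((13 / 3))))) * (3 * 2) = 135 / 9152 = 0.01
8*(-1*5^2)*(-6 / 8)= 150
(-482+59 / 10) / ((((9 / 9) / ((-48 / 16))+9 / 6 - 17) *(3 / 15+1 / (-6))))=85698 / 95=902.08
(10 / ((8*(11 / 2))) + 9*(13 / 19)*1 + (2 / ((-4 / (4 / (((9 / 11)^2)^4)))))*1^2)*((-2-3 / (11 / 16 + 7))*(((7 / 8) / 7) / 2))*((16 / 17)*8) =25210431857464 / 6270744988233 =4.02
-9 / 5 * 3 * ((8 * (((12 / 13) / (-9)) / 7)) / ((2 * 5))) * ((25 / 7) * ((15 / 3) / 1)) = 720 / 637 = 1.13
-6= -6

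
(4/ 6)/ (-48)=-1/ 72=-0.01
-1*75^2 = -5625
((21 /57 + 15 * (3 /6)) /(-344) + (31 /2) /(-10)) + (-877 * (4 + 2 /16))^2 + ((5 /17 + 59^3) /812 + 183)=11808058617389323 /902229440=13087645.00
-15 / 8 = -1.88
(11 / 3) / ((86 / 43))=11 / 6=1.83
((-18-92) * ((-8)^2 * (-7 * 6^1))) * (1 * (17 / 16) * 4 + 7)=3326400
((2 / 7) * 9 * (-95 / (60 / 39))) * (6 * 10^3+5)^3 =-481369420627875 / 14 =-34383530044848.21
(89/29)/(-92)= -89/2668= -0.03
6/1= 6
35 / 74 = 0.47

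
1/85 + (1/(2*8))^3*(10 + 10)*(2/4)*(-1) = 0.01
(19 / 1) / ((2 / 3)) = 28.50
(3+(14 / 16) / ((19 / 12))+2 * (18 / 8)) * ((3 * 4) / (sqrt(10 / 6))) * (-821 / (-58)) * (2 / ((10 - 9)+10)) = 1507356 * sqrt(15) / 30305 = 192.64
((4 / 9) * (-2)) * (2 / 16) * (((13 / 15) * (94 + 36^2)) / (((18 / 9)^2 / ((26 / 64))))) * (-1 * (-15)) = -117455 / 576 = -203.91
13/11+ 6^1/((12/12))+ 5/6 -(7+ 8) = -461/66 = -6.98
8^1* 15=120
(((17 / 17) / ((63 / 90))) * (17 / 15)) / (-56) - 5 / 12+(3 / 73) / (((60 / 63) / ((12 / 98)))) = -23624 / 53655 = -0.44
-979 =-979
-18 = -18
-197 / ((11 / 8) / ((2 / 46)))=-1576 / 253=-6.23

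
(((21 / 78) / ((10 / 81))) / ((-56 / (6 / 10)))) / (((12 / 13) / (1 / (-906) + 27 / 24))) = -109971 / 3865600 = -0.03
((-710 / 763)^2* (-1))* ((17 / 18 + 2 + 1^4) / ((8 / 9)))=-8947775 / 2328676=-3.84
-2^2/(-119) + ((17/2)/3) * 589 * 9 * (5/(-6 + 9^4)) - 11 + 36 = 199747/5474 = 36.49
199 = 199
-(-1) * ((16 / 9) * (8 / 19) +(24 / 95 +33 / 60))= 1061 / 684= 1.55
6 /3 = 2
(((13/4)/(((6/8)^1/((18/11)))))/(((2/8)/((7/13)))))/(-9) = -56/33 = -1.70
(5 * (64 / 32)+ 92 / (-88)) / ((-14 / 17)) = -3349 / 308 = -10.87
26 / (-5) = -26 / 5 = -5.20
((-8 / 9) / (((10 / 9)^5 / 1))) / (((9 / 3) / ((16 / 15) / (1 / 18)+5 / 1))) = -4.23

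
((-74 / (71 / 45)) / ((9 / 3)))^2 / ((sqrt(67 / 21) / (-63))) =-77622300 * sqrt(1407) / 337747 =-8620.69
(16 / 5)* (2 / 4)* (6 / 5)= 1.92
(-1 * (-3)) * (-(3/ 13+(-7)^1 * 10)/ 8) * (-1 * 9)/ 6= -8163/ 208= -39.25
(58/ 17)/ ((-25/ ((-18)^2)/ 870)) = -3269808/ 85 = -38468.33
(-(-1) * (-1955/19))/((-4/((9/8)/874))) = 765/23104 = 0.03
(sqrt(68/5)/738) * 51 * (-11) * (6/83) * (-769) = 287606 * sqrt(85)/17015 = 155.84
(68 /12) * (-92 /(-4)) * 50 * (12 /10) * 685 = 5356700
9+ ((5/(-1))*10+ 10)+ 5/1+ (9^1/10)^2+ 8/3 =-6757/300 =-22.52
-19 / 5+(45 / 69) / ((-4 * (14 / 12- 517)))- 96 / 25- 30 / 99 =-7.94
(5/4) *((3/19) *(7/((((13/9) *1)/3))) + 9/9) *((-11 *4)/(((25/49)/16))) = -7019936/1235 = -5684.16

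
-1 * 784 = -784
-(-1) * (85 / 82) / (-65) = -0.02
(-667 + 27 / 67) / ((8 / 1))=-22331 / 268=-83.32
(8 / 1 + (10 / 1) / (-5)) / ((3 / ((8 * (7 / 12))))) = 9.33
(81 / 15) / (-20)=-27 / 100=-0.27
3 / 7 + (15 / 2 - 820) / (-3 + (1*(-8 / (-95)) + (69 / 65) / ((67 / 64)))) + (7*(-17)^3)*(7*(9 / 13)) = -4761021971717 / 28640066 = -166236.42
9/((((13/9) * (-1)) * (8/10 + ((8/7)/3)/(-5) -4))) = 8505/4472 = 1.90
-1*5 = -5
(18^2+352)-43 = 633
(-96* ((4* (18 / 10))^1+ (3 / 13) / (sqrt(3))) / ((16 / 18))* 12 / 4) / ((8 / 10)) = -2916 -405* sqrt(3) / 13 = -2969.96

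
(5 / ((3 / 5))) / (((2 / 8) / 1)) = 100 / 3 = 33.33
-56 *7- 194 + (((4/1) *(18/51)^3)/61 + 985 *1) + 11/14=1677393817/4195702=399.79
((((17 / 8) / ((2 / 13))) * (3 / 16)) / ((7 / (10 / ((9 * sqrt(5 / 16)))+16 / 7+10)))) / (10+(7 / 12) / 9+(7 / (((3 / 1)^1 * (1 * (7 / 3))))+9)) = 1989 * sqrt(5) / 121352+769743 / 3397856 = 0.26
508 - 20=488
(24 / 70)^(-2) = 1225 / 144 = 8.51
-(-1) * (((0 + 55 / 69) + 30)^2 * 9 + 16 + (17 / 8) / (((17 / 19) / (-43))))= 8450.03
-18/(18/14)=-14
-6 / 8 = -3 / 4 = -0.75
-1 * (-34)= 34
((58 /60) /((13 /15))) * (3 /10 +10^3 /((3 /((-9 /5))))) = -173913 /260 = -668.90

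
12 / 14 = 6 / 7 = 0.86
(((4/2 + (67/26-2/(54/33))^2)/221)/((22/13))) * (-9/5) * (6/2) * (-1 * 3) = 1123/6760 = 0.17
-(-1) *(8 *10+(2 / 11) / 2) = 881 / 11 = 80.09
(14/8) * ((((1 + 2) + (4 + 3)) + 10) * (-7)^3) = -12005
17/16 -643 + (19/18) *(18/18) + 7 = -91279/144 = -633.88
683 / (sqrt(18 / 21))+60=60+683*sqrt(42) / 6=797.72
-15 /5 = -3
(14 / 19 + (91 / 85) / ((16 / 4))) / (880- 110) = 927 / 710600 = 0.00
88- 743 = -655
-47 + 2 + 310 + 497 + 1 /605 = 461011 /605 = 762.00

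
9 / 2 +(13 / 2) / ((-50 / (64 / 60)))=3271 / 750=4.36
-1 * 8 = -8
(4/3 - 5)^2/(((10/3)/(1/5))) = 121/150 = 0.81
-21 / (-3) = 7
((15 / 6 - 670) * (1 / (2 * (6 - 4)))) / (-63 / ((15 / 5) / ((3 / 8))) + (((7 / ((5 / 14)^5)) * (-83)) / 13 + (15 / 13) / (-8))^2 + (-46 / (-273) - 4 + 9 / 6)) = -370149609375000 / 131234524650560855509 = -0.00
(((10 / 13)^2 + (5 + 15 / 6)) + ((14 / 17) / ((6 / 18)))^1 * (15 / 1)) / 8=259435 / 45968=5.64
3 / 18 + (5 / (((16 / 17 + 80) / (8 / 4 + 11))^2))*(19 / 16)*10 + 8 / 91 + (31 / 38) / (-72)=418341295819 / 235702591488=1.77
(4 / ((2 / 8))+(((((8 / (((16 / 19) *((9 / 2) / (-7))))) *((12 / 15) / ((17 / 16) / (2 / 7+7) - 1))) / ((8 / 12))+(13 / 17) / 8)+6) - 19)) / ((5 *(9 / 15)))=221707 / 27880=7.95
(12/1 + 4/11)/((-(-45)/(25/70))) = 68/693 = 0.10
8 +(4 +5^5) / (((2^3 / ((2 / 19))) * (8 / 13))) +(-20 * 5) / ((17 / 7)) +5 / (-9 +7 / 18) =10620459 / 320416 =33.15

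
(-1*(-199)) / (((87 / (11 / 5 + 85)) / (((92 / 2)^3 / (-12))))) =-2111315176 / 1305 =-1617866.04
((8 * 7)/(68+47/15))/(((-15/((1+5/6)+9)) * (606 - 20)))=-910/937893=-0.00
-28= -28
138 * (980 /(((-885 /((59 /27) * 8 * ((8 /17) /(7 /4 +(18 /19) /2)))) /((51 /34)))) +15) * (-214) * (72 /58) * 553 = -14957045618704 /83317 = -179519733.29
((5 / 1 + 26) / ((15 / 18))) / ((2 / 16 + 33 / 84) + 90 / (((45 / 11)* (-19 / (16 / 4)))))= -9.04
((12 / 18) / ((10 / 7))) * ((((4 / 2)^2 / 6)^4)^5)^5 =8873554201597605810476922437632 / 7730662810980169965546916946484319090531612830015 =0.00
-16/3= -5.33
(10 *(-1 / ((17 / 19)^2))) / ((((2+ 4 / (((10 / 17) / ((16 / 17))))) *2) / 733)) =-6615325 / 12138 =-545.01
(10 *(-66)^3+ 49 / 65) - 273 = -186890096 / 65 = -2875232.25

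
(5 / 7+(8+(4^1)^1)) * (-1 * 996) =-88644 / 7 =-12663.43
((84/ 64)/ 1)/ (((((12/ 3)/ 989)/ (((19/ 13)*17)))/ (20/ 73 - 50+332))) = 69116511261/ 30368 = 2275965.20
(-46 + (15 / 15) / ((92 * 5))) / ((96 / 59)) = -28.27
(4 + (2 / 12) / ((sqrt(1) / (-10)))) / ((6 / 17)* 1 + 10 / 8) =476 / 327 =1.46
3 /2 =1.50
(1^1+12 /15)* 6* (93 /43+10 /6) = 8892 /215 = 41.36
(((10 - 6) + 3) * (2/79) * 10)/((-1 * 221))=-0.01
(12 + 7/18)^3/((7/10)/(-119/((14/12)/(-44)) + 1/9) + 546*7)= 2239704399155/4501780645068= 0.50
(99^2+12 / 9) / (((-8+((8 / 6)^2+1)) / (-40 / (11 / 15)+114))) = -57696534 / 517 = -111598.71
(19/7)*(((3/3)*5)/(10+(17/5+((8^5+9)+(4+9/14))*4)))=475/4589899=0.00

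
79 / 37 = 2.14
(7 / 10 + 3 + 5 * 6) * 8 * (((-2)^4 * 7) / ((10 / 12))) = 905856 / 25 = 36234.24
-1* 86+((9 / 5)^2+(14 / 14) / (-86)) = -177959 / 2150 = -82.77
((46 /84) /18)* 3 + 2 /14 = 59 /252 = 0.23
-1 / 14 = -0.07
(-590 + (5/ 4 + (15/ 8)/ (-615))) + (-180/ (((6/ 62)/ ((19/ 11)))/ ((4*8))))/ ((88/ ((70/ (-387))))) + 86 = -1492095727/ 5119752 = -291.44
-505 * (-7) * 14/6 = 24745/3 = 8248.33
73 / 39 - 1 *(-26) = 27.87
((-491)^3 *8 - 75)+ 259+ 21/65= -946965983.68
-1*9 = -9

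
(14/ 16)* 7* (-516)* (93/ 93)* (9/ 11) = -56889/ 22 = -2585.86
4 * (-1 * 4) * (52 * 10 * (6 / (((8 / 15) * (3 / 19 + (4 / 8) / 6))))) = -4268160 / 11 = -388014.55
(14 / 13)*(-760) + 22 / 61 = -648754 / 793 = -818.10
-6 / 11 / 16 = -3 / 88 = -0.03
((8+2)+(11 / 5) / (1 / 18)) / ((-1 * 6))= -124 / 15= -8.27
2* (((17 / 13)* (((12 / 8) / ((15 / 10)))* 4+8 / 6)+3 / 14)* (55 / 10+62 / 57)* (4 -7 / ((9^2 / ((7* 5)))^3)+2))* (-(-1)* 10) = 42572105693375 / 8269753401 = 5147.93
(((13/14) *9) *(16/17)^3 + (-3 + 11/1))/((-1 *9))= -514744/309519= -1.66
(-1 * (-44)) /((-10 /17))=-374 /5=-74.80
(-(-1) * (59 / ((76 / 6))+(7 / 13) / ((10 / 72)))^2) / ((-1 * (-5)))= 444408561 / 30504500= 14.57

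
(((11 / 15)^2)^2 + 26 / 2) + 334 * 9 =152851516 / 50625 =3019.29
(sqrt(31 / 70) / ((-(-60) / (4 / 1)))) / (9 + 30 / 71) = 71*sqrt(2170) / 702450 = 0.00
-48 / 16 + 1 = -2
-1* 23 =-23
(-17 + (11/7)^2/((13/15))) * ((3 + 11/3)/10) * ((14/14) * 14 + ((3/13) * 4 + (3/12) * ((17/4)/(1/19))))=-32914621/99372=-331.23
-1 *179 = -179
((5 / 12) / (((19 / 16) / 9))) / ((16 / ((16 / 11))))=60 / 209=0.29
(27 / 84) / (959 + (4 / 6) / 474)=6399 / 19091800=0.00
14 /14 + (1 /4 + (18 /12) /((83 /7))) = 457 /332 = 1.38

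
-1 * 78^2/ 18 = -338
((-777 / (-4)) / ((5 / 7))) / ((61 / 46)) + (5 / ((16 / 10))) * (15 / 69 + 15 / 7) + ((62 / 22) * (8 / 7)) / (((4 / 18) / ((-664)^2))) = 3451774908496 / 540155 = 6390341.49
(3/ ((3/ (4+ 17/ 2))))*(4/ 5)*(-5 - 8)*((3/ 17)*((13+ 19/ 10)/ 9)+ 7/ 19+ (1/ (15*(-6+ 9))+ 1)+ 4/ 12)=-761917/ 2907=-262.10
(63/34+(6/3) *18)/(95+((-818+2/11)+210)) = -14157/191794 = -0.07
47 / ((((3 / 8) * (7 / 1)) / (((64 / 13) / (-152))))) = -3008 / 5187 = -0.58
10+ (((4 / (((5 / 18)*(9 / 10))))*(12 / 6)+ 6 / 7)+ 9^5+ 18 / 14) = 413652 / 7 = 59093.14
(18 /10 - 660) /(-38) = 3291 /190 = 17.32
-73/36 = -2.03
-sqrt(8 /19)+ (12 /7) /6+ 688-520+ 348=3614 /7-2 * sqrt(38) /19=515.64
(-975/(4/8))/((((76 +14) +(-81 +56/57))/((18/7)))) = -2000700/3983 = -502.31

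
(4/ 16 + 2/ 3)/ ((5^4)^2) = 11/ 4687500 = 0.00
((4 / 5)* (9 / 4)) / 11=0.16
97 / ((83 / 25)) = 2425 / 83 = 29.22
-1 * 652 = -652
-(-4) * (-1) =-4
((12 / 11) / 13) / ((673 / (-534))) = -6408 / 96239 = -0.07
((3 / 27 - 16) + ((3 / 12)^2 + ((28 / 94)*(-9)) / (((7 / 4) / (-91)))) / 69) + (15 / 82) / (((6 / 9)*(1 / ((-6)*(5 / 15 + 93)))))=-1069189531 / 6382224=-167.53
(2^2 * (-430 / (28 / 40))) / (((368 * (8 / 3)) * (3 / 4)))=-3.34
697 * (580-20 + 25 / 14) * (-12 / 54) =-5481905 / 63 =-87014.37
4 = 4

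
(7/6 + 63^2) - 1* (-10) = 3980.17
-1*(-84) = 84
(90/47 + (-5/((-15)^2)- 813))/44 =-428873/23265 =-18.43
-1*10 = -10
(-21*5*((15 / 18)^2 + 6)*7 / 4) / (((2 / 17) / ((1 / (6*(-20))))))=200753 / 2304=87.13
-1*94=-94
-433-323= -756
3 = 3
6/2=3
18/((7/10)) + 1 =187/7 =26.71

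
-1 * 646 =-646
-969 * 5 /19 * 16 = -4080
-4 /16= -1 /4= -0.25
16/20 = 4/5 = 0.80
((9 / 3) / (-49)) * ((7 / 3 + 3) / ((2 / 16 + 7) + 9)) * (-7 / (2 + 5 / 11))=1408 / 24381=0.06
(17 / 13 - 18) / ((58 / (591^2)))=-75793977 / 754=-100522.52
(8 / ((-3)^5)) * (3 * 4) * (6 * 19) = -1216 / 27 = -45.04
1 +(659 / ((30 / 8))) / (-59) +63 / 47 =-26542 / 41595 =-0.64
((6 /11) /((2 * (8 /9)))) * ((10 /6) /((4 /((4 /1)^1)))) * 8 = 45 /11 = 4.09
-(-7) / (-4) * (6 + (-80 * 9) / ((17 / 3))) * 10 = 36015 / 17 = 2118.53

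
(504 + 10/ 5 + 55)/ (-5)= -561/ 5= -112.20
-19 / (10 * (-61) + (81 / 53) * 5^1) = 1007 / 31925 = 0.03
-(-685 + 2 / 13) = 8903 / 13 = 684.85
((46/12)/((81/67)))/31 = 1541/15066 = 0.10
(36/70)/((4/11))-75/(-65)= 2337/910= 2.57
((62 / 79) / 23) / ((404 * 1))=31 / 367034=0.00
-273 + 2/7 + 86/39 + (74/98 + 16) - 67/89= -43286273/170079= -254.51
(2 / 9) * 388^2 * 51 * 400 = 2047398400 / 3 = 682466133.33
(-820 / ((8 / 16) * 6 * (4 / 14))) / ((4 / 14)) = -10045 / 3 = -3348.33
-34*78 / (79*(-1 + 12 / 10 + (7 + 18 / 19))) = -41990 / 10191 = -4.12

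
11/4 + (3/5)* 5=23/4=5.75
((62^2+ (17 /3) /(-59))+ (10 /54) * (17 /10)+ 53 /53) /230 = 12250867 /732780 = 16.72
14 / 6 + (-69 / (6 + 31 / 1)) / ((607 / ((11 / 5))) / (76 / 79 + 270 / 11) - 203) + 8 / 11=15969841603 / 5201378193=3.07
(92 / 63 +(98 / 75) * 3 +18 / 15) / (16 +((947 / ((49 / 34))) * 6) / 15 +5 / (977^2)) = 69249169892 / 2934432197505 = 0.02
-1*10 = -10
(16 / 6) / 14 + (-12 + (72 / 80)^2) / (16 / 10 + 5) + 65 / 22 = 6697 / 4620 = 1.45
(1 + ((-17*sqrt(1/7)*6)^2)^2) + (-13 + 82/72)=3896736617/1764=2209034.36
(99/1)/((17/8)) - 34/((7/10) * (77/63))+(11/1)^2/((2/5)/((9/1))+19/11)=86263983/1147993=75.14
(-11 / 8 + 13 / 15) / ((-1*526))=61 / 63120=0.00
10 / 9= 1.11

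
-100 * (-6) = 600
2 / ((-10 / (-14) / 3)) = 8.40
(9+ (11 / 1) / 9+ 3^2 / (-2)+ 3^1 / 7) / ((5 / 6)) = 155 / 21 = 7.38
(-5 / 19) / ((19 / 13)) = -65 / 361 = -0.18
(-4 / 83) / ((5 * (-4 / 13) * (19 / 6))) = 0.01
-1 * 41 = -41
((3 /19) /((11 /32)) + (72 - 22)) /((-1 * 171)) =-0.30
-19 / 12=-1.58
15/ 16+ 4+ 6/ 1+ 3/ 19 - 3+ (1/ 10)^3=307663/ 38000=8.10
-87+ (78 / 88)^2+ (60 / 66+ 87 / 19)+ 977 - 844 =1922835 / 36784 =52.27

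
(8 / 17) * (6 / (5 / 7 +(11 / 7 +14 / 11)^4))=421836492 / 9882809053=0.04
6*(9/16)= 27/8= 3.38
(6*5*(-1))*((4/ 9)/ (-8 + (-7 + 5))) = 1.33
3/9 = 1/3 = 0.33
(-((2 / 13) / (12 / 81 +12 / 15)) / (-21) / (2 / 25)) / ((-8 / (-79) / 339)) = 30128625 / 93184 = 323.32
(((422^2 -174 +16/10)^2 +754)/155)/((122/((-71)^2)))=1994505561346387/236375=8437887091.89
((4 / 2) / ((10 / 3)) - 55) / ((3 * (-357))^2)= -16 / 337365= -0.00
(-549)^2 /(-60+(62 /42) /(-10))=-63294210 /12631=-5011.02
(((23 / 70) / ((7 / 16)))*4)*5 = 736 / 49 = 15.02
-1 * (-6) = 6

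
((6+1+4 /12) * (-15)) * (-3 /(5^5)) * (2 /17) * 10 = 264 /2125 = 0.12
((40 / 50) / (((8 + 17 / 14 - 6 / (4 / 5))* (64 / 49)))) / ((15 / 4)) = 343 / 3600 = 0.10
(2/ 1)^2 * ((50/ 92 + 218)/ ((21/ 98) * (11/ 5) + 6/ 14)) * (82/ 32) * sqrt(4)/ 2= 228985/ 92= 2488.97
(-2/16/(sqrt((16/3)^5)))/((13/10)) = -45*sqrt(3)/53248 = -0.00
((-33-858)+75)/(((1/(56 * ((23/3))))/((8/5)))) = -2802688/5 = -560537.60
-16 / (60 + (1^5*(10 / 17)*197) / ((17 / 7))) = -2312 / 15565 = -0.15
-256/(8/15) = -480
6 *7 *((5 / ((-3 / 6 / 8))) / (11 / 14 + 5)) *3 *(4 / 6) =-31360 / 27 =-1161.48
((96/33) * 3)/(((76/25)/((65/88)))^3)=0.13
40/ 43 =0.93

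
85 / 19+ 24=541 / 19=28.47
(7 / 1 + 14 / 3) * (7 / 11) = 245 / 33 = 7.42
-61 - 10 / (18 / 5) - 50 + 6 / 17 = -17354 / 153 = -113.42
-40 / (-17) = 40 / 17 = 2.35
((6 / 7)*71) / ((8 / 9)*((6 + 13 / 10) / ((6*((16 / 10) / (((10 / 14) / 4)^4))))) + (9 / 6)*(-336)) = -0.12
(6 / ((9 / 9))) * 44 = 264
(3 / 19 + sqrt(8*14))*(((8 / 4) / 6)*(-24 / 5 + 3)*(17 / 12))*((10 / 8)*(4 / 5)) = -17*sqrt(7) / 5 - 51 / 380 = -9.13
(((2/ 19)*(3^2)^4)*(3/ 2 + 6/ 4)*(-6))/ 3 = -78732/ 19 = -4143.79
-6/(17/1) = -6/17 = -0.35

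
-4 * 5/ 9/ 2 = -10/ 9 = -1.11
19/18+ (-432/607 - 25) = -269393/10926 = -24.66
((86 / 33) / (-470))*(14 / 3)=-602 / 23265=-0.03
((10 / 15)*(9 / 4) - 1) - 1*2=-3 / 2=-1.50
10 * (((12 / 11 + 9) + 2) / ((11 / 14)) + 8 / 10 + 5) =25638 / 121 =211.88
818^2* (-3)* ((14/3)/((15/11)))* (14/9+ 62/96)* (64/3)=-322620201.80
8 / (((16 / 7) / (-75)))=-525 / 2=-262.50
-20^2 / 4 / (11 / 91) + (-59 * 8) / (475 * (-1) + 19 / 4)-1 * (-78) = -127954 / 171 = -748.27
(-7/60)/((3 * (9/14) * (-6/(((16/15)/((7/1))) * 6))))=56/6075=0.01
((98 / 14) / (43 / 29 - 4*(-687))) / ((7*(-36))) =-29 / 2870460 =-0.00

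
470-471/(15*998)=2345143/4990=469.97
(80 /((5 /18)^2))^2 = 26873856 /25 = 1074954.24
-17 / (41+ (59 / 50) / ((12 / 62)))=-5100 / 14129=-0.36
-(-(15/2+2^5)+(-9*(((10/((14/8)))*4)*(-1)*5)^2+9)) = 11522989/98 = 117581.52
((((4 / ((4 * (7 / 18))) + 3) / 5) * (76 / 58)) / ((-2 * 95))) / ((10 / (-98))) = 273 / 3625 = 0.08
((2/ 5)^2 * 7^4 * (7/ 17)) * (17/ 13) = 67228/ 325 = 206.86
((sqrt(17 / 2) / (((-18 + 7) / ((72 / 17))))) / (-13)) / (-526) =-18 * sqrt(34) / 639353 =-0.00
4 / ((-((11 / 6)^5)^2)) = -241864704 / 25937424601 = -0.01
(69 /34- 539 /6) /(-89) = 4478 /4539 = 0.99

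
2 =2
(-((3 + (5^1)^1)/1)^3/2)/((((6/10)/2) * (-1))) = 2560/3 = 853.33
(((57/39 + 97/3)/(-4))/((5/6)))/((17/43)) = -28337/1105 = -25.64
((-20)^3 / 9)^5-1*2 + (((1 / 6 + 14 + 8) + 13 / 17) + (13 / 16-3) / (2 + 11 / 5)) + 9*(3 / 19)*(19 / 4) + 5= -8912895999999483459031 / 16061328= -554928957306611.47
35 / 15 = 7 / 3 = 2.33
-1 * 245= -245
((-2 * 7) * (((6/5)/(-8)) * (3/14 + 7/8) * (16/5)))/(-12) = -61/100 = -0.61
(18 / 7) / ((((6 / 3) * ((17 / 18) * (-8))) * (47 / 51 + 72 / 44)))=-0.07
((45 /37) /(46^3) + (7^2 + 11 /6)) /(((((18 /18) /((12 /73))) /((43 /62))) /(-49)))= -1157203411105 /4075020308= -283.97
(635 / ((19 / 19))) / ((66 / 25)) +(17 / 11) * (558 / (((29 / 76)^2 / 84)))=497749.49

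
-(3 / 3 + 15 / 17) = -32 / 17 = -1.88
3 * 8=24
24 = 24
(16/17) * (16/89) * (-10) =-2560/1513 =-1.69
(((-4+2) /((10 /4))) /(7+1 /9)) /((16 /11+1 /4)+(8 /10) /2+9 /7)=-693 /20884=-0.03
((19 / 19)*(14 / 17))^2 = 196 / 289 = 0.68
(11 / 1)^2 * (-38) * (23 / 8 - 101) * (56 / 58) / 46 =12633005 / 1334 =9470.02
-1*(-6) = 6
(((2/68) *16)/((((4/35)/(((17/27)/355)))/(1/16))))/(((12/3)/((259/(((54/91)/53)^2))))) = 42172789477/178879104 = 235.76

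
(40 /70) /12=1 /21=0.05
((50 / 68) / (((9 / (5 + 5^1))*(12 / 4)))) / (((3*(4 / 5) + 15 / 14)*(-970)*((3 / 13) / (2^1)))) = -22750 / 32457267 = -0.00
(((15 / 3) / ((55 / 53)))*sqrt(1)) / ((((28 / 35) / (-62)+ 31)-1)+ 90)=0.04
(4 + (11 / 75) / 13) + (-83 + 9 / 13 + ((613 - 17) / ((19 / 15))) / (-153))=-8541999 / 104975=-81.37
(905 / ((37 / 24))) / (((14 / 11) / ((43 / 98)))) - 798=-7559028 / 12691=-595.62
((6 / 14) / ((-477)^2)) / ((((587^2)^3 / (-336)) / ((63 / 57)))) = -112 / 6550209677929427077017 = -0.00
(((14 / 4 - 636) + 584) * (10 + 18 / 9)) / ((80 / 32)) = -1164 / 5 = -232.80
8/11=0.73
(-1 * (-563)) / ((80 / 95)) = 10697 / 16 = 668.56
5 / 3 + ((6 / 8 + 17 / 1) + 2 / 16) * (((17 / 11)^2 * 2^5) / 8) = 11381 / 66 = 172.44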